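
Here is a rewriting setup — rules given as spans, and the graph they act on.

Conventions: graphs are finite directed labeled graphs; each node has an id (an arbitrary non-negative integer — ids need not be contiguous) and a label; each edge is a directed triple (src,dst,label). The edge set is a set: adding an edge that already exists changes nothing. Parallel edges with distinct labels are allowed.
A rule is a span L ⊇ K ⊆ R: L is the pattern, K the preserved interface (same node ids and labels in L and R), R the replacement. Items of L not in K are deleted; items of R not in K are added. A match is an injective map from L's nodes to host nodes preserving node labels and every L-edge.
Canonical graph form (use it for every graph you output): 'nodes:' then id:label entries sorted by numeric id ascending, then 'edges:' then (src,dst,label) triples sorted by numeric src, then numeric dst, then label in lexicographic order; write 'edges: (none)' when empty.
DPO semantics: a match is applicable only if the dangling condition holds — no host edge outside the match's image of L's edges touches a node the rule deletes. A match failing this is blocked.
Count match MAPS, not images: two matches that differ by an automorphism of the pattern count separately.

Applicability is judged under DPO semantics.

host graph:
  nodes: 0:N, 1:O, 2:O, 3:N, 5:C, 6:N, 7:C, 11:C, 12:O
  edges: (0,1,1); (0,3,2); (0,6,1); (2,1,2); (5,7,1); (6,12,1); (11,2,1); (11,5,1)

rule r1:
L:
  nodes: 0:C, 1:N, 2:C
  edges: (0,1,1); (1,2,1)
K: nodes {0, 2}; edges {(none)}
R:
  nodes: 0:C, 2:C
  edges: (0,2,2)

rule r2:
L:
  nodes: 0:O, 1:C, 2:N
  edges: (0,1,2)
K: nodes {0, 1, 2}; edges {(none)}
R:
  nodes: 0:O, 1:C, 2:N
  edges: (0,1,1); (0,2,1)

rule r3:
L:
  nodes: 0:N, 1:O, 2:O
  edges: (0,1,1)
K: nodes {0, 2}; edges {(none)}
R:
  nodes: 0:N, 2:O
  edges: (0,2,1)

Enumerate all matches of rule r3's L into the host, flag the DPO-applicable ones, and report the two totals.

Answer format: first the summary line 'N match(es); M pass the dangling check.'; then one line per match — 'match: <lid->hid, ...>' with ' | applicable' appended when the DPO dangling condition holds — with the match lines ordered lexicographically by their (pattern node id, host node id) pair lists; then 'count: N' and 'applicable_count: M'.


4 match(es); 2 pass the dangling check.
match: 0->0, 1->1, 2->2
match: 0->0, 1->1, 2->12
match: 0->6, 1->12, 2->1 | applicable
match: 0->6, 1->12, 2->2 | applicable
count: 4
applicable_count: 2


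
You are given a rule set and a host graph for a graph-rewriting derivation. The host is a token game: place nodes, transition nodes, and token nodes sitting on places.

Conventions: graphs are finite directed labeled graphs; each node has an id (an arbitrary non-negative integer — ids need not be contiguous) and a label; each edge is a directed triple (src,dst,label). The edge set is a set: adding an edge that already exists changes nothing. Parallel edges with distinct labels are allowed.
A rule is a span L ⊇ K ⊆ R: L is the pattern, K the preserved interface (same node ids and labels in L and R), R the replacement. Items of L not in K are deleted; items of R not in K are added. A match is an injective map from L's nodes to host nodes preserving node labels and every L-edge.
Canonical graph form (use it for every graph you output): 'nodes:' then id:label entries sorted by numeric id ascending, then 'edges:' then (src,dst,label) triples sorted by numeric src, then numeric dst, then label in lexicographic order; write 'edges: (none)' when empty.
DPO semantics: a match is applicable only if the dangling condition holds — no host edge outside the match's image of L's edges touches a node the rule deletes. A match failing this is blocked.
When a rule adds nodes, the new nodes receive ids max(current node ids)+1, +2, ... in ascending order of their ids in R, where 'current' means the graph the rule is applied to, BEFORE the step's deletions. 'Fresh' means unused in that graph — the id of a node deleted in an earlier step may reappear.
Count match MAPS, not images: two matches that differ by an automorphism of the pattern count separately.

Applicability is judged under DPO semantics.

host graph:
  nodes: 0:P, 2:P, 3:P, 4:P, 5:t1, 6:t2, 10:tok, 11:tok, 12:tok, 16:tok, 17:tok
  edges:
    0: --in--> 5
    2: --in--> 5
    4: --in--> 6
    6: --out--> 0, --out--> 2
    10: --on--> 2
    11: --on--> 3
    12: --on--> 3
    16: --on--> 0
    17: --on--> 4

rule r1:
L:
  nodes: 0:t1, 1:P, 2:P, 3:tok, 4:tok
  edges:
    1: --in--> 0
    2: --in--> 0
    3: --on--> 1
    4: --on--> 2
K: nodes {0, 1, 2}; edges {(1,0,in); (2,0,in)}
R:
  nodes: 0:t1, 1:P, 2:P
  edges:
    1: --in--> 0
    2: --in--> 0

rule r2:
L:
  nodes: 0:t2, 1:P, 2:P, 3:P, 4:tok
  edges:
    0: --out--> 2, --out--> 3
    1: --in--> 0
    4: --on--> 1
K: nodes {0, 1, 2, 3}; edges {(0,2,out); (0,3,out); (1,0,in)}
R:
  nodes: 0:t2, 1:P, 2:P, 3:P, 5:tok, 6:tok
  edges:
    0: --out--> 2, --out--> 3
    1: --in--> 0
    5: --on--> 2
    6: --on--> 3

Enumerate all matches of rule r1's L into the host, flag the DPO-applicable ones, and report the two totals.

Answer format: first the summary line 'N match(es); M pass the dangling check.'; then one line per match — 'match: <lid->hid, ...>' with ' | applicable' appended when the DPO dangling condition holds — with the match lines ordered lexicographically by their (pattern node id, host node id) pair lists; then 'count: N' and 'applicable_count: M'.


2 match(es); 2 pass the dangling check.
match: 0->5, 1->0, 2->2, 3->16, 4->10 | applicable
match: 0->5, 1->2, 2->0, 3->10, 4->16 | applicable
count: 2
applicable_count: 2


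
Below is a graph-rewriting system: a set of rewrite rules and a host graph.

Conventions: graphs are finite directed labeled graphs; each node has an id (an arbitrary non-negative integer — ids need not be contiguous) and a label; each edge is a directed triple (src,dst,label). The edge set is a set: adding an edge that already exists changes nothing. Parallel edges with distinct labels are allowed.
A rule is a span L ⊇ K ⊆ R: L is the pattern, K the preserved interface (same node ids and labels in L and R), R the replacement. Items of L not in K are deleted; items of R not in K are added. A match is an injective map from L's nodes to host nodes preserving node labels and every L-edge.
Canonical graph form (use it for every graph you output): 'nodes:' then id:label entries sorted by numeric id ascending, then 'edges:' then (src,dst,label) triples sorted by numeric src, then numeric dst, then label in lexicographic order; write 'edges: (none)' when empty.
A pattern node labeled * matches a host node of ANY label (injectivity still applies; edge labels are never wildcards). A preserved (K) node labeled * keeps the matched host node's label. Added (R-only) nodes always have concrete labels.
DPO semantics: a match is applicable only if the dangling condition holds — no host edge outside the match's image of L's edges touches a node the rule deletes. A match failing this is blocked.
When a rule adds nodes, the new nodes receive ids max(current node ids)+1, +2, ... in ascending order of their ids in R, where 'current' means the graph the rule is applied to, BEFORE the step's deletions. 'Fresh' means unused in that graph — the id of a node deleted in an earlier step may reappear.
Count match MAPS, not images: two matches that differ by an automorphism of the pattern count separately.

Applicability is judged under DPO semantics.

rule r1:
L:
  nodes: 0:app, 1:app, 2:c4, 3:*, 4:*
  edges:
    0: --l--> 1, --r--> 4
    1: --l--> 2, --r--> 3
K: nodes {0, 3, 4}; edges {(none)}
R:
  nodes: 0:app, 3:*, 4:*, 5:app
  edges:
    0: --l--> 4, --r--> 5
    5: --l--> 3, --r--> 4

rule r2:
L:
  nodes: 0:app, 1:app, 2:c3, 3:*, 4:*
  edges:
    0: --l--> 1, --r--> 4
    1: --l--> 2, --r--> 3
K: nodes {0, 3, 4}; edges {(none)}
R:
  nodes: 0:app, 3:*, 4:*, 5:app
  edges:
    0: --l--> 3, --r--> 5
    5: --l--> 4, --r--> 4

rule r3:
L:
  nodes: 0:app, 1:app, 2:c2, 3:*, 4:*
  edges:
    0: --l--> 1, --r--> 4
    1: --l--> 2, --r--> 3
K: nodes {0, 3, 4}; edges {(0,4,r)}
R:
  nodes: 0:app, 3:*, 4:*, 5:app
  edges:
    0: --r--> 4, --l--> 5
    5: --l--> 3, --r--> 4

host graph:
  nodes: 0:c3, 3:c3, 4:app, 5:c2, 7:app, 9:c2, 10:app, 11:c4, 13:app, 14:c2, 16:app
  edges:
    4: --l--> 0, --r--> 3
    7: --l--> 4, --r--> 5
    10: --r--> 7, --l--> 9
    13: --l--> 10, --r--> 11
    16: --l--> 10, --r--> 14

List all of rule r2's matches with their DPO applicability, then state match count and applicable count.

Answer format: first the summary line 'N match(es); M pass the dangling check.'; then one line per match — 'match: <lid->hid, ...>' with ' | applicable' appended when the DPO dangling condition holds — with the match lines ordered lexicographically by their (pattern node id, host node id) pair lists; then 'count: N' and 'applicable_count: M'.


1 match(es); 1 pass the dangling check.
match: 0->7, 1->4, 2->0, 3->3, 4->5 | applicable
count: 1
applicable_count: 1


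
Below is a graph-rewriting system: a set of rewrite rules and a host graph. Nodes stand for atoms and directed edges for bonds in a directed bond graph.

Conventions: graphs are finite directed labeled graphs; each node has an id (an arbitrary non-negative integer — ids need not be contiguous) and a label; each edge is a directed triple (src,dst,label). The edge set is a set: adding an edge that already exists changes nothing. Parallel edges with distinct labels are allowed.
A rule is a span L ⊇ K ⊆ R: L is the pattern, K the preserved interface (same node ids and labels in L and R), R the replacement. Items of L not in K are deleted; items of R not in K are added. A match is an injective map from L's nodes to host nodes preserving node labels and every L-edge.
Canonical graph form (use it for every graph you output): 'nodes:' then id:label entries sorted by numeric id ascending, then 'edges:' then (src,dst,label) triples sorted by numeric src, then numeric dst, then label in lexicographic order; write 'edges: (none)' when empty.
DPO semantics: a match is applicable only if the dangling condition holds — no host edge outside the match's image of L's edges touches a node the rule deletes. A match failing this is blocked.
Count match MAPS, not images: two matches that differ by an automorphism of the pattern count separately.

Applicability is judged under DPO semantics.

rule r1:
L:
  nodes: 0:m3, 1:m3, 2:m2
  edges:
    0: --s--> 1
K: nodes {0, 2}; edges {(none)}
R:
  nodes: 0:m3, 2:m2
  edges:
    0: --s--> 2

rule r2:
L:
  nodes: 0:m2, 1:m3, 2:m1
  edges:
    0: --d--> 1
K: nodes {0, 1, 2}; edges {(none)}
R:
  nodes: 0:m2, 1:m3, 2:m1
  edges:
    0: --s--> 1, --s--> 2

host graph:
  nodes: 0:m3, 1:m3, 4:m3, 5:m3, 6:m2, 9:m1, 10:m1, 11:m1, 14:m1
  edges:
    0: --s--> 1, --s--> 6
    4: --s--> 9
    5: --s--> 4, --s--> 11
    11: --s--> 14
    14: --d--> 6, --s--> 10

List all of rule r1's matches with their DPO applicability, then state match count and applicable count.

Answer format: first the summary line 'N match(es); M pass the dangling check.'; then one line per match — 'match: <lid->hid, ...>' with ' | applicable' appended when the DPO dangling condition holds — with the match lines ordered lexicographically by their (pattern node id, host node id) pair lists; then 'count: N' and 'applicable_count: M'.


2 match(es); 1 pass the dangling check.
match: 0->0, 1->1, 2->6 | applicable
match: 0->5, 1->4, 2->6
count: 2
applicable_count: 1


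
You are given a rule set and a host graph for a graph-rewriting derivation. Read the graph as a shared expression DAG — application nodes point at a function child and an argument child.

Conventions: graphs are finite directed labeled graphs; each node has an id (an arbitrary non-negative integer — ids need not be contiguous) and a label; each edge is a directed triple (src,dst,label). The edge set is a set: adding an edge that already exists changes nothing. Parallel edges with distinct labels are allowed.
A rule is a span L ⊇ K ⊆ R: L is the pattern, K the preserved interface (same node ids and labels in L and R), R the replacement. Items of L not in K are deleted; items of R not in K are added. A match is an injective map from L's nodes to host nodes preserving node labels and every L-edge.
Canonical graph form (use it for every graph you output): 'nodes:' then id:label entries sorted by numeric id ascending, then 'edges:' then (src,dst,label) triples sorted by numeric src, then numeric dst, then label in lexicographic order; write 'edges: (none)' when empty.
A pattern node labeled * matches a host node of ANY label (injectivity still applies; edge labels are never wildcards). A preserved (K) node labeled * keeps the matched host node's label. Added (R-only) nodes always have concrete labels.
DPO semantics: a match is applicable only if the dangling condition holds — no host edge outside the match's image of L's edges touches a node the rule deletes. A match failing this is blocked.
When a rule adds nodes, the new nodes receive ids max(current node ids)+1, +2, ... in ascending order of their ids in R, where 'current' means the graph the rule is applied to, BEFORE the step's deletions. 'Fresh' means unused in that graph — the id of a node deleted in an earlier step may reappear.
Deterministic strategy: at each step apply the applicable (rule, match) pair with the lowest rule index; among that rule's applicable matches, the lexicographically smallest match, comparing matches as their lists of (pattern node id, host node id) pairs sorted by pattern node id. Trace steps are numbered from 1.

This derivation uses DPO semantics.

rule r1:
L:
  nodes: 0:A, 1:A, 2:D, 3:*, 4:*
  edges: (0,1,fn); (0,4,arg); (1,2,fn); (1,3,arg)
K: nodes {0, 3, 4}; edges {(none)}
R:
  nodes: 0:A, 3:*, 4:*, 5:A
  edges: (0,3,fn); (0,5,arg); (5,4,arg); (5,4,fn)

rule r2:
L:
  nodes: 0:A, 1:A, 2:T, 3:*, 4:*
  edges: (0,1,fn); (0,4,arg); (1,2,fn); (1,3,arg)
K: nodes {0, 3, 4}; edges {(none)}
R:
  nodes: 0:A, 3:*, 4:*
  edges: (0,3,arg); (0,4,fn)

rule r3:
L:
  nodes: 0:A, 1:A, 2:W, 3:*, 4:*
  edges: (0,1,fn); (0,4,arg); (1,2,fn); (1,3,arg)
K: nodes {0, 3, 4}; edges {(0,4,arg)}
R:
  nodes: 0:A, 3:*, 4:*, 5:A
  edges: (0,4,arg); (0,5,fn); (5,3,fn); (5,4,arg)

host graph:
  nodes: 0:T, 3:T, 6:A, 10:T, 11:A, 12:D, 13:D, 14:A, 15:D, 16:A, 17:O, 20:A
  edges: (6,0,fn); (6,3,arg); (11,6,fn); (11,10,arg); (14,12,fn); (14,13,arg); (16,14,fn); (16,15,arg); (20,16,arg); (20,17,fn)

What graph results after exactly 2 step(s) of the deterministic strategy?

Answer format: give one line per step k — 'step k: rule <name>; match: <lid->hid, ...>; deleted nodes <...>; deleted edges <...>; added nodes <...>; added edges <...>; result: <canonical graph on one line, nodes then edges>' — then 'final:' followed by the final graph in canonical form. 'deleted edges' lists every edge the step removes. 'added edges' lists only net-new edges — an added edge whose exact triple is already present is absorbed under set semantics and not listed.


step 1: rule r1; match: 0->16, 1->14, 2->12, 3->13, 4->15; deleted nodes 12, 14; deleted edges (14,12,fn); (14,13,arg); (16,14,fn); (16,15,arg); added nodes 21; added edges (16,13,fn); (16,21,arg); (21,15,arg); (21,15,fn); result: nodes: 0:T, 3:T, 6:A, 10:T, 11:A, 13:D, 15:D, 16:A, 17:O, 20:A, 21:A edges: (6,0,fn); (6,3,arg); (11,6,fn); (11,10,arg); (16,13,fn); (16,21,arg); (20,16,arg); (20,17,fn); (21,15,arg); (21,15,fn)
step 2: rule r2; match: 0->11, 1->6, 2->0, 3->3, 4->10; deleted nodes 0, 6; deleted edges (6,0,fn); (6,3,arg); (11,6,fn); (11,10,arg); added nodes (none); added edges (11,3,arg); (11,10,fn); result: nodes: 3:T, 10:T, 11:A, 13:D, 15:D, 16:A, 17:O, 20:A, 21:A edges: (11,3,arg); (11,10,fn); (16,13,fn); (16,21,arg); (20,16,arg); (20,17,fn); (21,15,arg); (21,15,fn)
final:
nodes: 3:T, 10:T, 11:A, 13:D, 15:D, 16:A, 17:O, 20:A, 21:A
edges: (11,3,arg); (11,10,fn); (16,13,fn); (16,21,arg); (20,16,arg); (20,17,fn); (21,15,arg); (21,15,fn)


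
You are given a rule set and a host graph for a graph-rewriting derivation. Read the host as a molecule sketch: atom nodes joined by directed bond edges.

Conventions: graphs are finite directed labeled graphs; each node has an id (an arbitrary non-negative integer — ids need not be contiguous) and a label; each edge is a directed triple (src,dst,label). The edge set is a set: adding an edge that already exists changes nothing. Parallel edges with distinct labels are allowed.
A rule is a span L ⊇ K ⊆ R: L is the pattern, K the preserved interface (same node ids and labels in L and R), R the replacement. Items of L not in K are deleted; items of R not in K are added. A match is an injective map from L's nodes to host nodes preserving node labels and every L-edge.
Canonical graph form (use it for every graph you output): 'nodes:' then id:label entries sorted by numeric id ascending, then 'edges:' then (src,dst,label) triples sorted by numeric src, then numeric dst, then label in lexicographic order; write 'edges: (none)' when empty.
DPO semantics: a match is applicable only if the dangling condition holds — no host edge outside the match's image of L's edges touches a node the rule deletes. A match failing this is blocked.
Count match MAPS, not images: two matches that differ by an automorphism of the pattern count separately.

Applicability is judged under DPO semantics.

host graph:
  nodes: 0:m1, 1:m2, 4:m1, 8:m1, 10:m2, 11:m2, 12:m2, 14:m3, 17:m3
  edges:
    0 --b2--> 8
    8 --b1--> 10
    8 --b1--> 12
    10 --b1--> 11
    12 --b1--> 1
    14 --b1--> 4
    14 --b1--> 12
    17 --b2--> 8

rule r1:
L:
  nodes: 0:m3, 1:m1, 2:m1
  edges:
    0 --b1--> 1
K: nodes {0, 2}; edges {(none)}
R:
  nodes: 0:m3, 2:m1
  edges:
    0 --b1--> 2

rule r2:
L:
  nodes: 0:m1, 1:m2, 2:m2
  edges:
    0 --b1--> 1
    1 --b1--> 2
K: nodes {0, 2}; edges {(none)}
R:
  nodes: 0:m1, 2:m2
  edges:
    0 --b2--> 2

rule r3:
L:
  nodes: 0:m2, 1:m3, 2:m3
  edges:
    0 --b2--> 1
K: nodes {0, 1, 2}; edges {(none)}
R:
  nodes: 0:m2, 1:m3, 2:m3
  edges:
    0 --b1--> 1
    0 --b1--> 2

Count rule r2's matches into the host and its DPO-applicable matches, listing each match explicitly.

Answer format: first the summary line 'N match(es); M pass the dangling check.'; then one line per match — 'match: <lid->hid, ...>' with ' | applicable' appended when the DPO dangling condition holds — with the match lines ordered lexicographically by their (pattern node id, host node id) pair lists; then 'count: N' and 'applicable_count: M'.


2 match(es); 1 pass the dangling check.
match: 0->8, 1->10, 2->11 | applicable
match: 0->8, 1->12, 2->1
count: 2
applicable_count: 1


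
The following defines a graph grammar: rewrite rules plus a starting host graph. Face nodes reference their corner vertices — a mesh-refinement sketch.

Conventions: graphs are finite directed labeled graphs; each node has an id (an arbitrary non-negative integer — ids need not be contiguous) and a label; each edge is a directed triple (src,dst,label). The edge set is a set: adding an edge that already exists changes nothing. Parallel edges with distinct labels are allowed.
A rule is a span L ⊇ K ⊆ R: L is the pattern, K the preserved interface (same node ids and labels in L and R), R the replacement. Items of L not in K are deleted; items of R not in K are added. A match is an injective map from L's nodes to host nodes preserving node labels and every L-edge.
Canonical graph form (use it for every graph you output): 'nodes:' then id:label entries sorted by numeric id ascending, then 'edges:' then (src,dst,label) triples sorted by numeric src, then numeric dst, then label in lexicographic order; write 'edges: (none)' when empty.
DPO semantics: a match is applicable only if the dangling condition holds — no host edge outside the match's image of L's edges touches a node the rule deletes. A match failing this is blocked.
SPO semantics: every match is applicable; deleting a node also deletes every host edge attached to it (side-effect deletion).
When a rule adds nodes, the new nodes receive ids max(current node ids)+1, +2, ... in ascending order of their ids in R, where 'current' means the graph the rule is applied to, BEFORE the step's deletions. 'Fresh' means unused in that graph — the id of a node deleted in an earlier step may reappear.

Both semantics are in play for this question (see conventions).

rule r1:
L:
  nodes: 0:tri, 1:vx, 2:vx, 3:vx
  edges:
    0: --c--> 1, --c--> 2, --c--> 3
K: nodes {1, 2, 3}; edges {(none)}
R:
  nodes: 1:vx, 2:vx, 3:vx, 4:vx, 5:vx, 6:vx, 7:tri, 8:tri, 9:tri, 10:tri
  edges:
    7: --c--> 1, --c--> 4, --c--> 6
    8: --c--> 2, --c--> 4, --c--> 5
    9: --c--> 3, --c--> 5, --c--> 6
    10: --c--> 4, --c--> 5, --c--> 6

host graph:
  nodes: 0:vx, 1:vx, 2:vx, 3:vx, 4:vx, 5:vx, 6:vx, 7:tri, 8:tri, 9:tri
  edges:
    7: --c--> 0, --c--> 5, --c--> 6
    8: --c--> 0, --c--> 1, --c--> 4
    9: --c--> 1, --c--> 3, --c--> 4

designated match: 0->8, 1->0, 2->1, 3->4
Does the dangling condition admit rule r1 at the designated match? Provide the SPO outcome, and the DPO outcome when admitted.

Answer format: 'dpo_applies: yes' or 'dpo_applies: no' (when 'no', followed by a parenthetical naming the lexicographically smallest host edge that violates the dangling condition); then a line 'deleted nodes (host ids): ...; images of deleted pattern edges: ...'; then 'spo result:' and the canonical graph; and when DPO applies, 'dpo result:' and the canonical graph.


dpo_applies: yes
deleted nodes (host ids): 8; images of deleted pattern edges: (8,0,c); (8,1,c); (8,4,c)
spo result:
nodes: 0:vx, 1:vx, 2:vx, 3:vx, 4:vx, 5:vx, 6:vx, 7:tri, 9:tri, 10:vx, 11:vx, 12:vx, 13:tri, 14:tri, 15:tri, 16:tri
edges: (7,0,c); (7,5,c); (7,6,c); (9,1,c); (9,3,c); (9,4,c); (13,0,c); (13,10,c); (13,12,c); (14,1,c); (14,10,c); (14,11,c); (15,4,c); (15,11,c); (15,12,c); (16,10,c); (16,11,c); (16,12,c)
dpo result:
nodes: 0:vx, 1:vx, 2:vx, 3:vx, 4:vx, 5:vx, 6:vx, 7:tri, 9:tri, 10:vx, 11:vx, 12:vx, 13:tri, 14:tri, 15:tri, 16:tri
edges: (7,0,c); (7,5,c); (7,6,c); (9,1,c); (9,3,c); (9,4,c); (13,0,c); (13,10,c); (13,12,c); (14,1,c); (14,10,c); (14,11,c); (15,4,c); (15,11,c); (15,12,c); (16,10,c); (16,11,c); (16,12,c)


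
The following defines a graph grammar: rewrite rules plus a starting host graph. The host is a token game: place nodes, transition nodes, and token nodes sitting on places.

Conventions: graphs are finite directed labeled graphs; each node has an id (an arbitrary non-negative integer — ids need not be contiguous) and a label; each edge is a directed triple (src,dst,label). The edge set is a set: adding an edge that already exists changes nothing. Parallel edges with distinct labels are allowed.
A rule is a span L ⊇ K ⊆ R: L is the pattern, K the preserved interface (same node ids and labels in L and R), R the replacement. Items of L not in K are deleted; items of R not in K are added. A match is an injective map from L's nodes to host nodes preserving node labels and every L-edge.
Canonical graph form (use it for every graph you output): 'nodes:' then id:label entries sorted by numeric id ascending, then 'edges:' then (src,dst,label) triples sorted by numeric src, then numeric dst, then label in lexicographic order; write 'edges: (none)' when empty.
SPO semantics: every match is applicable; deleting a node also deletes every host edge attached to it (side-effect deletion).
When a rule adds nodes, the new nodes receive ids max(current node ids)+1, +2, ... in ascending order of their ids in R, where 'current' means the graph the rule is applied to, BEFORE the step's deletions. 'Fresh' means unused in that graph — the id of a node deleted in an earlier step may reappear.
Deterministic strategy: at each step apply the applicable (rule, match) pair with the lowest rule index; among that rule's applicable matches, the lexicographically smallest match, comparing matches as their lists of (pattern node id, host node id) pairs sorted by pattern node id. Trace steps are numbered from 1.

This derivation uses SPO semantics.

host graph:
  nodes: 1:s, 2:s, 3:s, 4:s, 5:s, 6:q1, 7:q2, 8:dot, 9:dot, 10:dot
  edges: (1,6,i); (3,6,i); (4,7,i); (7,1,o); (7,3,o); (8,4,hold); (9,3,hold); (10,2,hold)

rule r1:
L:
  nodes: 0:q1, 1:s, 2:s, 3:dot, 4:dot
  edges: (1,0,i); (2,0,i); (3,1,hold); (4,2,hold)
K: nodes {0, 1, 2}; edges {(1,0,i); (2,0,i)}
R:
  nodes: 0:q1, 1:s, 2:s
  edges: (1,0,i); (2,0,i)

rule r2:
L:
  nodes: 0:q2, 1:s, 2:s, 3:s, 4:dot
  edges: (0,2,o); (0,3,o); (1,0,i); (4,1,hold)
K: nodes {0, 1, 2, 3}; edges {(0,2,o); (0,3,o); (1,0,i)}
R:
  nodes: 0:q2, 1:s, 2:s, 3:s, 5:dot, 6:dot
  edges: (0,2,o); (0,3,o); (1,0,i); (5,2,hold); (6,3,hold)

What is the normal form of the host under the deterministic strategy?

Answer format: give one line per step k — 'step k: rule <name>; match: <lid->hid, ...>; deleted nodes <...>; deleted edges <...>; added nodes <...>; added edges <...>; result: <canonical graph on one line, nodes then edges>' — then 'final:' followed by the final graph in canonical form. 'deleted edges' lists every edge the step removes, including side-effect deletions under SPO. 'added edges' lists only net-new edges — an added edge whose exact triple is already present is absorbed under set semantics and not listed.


step 1: rule r2; match: 0->7, 1->4, 2->1, 3->3, 4->8; deleted nodes 8; deleted edges (8,4,hold); added nodes 11, 12; added edges (11,1,hold); (12,3,hold); result: nodes: 1:s, 2:s, 3:s, 4:s, 5:s, 6:q1, 7:q2, 9:dot, 10:dot, 11:dot, 12:dot edges: (1,6,i); (3,6,i); (4,7,i); (7,1,o); (7,3,o); (9,3,hold); (10,2,hold); (11,1,hold); (12,3,hold)
step 2: rule r1; match: 0->6, 1->1, 2->3, 3->11, 4->9; deleted nodes 9, 11; deleted edges (9,3,hold); (11,1,hold); added nodes (none); added edges (none); result: nodes: 1:s, 2:s, 3:s, 4:s, 5:s, 6:q1, 7:q2, 10:dot, 12:dot edges: (1,6,i); (3,6,i); (4,7,i); (7,1,o); (7,3,o); (10,2,hold); (12,3,hold)
final:
nodes: 1:s, 2:s, 3:s, 4:s, 5:s, 6:q1, 7:q2, 10:dot, 12:dot
edges: (1,6,i); (3,6,i); (4,7,i); (7,1,o); (7,3,o); (10,2,hold); (12,3,hold)


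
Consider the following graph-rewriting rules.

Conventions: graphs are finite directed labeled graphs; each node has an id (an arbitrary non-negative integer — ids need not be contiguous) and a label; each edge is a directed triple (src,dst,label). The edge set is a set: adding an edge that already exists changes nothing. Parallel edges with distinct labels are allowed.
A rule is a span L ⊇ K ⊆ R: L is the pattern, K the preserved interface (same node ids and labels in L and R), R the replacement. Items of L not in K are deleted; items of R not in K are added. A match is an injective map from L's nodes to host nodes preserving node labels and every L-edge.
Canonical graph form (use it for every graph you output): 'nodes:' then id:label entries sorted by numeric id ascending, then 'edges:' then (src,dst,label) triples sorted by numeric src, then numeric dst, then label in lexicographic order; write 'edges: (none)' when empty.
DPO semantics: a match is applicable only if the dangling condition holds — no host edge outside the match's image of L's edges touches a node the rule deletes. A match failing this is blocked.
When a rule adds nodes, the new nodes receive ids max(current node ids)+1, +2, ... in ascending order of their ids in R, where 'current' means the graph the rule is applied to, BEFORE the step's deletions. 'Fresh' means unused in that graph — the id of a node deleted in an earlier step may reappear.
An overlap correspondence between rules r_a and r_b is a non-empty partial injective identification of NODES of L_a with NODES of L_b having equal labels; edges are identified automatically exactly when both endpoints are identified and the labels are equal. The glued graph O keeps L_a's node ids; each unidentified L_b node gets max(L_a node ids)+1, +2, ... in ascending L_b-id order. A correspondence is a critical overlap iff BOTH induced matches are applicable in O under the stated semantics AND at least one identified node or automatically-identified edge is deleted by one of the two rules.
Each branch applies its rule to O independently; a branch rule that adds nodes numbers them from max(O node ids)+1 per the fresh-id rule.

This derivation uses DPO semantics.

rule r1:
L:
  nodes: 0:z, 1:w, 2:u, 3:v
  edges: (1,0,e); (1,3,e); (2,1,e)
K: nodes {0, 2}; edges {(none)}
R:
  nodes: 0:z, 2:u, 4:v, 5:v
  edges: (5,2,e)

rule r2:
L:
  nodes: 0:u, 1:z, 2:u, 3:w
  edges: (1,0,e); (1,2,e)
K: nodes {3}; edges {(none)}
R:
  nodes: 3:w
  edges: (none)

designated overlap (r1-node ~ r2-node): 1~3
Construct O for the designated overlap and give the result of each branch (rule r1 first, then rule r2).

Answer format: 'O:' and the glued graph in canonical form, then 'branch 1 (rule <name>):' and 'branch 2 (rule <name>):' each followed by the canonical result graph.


O:
nodes: 0:z, 1:w, 2:u, 3:v, 4:u, 5:z, 6:u
edges: (1,0,e); (1,3,e); (2,1,e); (5,4,e); (5,6,e)
branch 1 (rule r1):
nodes: 0:z, 2:u, 4:u, 5:z, 6:u, 7:v, 8:v
edges: (5,4,e); (5,6,e); (8,2,e)
branch 2 (rule r2):
nodes: 0:z, 1:w, 2:u, 3:v
edges: (1,0,e); (1,3,e); (2,1,e)


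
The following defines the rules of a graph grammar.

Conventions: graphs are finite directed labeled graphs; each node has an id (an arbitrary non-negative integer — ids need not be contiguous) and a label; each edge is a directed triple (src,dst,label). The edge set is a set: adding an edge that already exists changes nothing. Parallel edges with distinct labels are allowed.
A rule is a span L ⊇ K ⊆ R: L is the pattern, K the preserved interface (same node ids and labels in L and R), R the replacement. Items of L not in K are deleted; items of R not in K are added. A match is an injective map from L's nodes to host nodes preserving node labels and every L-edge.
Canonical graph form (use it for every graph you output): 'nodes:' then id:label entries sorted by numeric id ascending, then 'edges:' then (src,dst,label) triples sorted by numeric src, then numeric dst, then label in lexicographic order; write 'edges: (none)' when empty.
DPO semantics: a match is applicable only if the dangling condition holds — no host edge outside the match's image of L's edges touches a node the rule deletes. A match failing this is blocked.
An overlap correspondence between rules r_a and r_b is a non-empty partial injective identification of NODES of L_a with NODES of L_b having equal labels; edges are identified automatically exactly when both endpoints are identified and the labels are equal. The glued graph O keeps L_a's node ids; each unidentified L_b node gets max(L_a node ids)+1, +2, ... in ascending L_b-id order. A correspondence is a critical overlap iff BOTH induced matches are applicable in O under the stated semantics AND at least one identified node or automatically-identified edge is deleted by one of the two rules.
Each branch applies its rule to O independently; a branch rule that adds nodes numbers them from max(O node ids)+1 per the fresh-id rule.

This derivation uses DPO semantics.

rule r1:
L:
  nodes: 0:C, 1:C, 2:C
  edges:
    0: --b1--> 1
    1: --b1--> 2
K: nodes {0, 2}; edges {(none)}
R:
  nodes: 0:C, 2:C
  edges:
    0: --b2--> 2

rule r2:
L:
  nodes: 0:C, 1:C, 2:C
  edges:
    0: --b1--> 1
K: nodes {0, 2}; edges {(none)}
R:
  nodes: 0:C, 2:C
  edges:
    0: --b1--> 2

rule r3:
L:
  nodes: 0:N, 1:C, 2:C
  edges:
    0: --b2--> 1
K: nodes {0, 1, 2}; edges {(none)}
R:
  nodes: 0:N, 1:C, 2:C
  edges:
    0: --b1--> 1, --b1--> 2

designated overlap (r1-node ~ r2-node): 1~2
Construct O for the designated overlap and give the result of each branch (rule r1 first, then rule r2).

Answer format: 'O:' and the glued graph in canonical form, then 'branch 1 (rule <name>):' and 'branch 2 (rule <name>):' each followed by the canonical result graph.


O:
nodes: 0:C, 1:C, 2:C, 3:C, 4:C
edges: (0,1,b1); (1,2,b1); (3,4,b1)
branch 1 (rule r1):
nodes: 0:C, 2:C, 3:C, 4:C
edges: (0,2,b2); (3,4,b1)
branch 2 (rule r2):
nodes: 0:C, 1:C, 2:C, 3:C
edges: (0,1,b1); (1,2,b1); (3,1,b1)


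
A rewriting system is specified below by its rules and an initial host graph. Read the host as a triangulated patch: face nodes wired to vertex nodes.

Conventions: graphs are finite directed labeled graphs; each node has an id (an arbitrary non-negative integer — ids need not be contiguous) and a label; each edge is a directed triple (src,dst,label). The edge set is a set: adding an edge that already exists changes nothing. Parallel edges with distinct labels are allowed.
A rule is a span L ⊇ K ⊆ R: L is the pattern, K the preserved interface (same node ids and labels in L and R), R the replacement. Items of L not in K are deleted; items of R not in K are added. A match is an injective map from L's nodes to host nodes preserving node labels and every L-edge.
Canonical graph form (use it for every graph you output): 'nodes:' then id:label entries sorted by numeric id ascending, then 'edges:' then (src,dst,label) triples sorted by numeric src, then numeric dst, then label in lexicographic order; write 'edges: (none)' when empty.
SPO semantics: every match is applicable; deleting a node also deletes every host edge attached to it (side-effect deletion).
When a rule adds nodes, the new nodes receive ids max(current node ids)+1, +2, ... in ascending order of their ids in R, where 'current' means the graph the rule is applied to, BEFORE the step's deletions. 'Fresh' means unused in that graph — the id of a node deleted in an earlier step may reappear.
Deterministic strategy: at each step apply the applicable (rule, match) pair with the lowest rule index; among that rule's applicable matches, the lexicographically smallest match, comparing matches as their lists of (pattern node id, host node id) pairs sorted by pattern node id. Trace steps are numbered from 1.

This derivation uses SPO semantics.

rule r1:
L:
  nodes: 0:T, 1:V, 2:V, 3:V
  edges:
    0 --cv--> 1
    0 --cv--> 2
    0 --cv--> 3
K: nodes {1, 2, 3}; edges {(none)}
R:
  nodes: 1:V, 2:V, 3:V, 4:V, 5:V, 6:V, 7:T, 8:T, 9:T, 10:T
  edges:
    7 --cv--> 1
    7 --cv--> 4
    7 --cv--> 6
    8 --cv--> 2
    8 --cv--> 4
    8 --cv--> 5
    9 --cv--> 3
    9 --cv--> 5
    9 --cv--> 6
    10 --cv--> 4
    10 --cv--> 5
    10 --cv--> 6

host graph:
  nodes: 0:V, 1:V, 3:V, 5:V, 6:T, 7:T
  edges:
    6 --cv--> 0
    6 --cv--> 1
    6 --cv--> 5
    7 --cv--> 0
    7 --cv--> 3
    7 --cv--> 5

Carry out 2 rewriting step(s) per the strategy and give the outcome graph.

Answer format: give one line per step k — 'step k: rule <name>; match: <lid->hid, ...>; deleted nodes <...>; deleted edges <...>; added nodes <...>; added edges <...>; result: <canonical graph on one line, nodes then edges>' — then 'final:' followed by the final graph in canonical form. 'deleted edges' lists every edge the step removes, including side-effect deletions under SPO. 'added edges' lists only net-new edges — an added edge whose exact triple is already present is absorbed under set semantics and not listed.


step 1: rule r1; match: 0->6, 1->0, 2->1, 3->5; deleted nodes 6; deleted edges (6,0,cv); (6,1,cv); (6,5,cv); added nodes 8, 9, 10, 11, 12, 13, 14; added edges (11,0,cv); (11,8,cv); (11,10,cv); (12,1,cv); (12,8,cv); (12,9,cv); (13,5,cv); (13,9,cv); (13,10,cv); (14,8,cv); (14,9,cv); (14,10,cv); result: nodes: 0:V, 1:V, 3:V, 5:V, 7:T, 8:V, 9:V, 10:V, 11:T, 12:T, 13:T, 14:T edges: (7,0,cv); (7,3,cv); (7,5,cv); (11,0,cv); (11,8,cv); (11,10,cv); (12,1,cv); (12,8,cv); (12,9,cv); (13,5,cv); (13,9,cv); (13,10,cv); (14,8,cv); (14,9,cv); (14,10,cv)
step 2: rule r1; match: 0->7, 1->0, 2->3, 3->5; deleted nodes 7; deleted edges (7,0,cv); (7,3,cv); (7,5,cv); added nodes 15, 16, 17, 18, 19, 20, 21; added edges (18,0,cv); (18,15,cv); (18,17,cv); (19,3,cv); (19,15,cv); (19,16,cv); (20,5,cv); (20,16,cv); (20,17,cv); (21,15,cv); (21,16,cv); (21,17,cv); result: nodes: 0:V, 1:V, 3:V, 5:V, 8:V, 9:V, 10:V, 11:T, 12:T, 13:T, 14:T, 15:V, 16:V, 17:V, 18:T, 19:T, 20:T, 21:T edges: (11,0,cv); (11,8,cv); (11,10,cv); (12,1,cv); (12,8,cv); (12,9,cv); (13,5,cv); (13,9,cv); (13,10,cv); (14,8,cv); (14,9,cv); (14,10,cv); (18,0,cv); (18,15,cv); (18,17,cv); (19,3,cv); (19,15,cv); (19,16,cv); (20,5,cv); (20,16,cv); (20,17,cv); (21,15,cv); (21,16,cv); (21,17,cv)
final:
nodes: 0:V, 1:V, 3:V, 5:V, 8:V, 9:V, 10:V, 11:T, 12:T, 13:T, 14:T, 15:V, 16:V, 17:V, 18:T, 19:T, 20:T, 21:T
edges: (11,0,cv); (11,8,cv); (11,10,cv); (12,1,cv); (12,8,cv); (12,9,cv); (13,5,cv); (13,9,cv); (13,10,cv); (14,8,cv); (14,9,cv); (14,10,cv); (18,0,cv); (18,15,cv); (18,17,cv); (19,3,cv); (19,15,cv); (19,16,cv); (20,5,cv); (20,16,cv); (20,17,cv); (21,15,cv); (21,16,cv); (21,17,cv)


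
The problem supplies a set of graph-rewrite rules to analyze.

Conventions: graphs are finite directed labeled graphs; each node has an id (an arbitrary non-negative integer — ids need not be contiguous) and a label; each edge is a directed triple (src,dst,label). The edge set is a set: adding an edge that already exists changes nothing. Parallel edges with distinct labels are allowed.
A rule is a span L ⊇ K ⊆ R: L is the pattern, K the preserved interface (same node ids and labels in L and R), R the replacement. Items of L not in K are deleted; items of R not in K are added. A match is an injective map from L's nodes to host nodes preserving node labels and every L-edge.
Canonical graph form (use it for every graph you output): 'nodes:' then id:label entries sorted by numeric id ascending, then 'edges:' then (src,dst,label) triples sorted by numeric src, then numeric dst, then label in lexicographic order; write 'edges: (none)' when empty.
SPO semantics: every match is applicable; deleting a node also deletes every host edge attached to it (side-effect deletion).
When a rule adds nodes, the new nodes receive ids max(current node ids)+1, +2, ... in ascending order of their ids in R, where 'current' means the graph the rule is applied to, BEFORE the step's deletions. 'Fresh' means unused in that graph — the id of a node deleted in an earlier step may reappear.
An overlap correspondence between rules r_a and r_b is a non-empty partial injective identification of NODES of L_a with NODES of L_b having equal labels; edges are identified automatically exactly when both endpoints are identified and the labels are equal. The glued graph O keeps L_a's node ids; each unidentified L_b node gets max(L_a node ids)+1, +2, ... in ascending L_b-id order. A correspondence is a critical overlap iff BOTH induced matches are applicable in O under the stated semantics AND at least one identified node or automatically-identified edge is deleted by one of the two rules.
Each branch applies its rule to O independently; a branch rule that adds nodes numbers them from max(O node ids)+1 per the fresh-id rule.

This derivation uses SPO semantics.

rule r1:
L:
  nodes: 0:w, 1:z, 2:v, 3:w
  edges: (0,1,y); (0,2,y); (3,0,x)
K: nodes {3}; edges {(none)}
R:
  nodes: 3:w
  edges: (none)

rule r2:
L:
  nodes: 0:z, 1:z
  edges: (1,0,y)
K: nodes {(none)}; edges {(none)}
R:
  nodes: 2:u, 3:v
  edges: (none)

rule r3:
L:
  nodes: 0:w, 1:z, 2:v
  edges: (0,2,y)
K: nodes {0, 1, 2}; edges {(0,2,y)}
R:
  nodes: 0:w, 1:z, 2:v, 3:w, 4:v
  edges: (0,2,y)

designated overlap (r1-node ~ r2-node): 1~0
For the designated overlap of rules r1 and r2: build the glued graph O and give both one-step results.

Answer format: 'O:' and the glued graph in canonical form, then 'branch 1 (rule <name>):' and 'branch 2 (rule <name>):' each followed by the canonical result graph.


O:
nodes: 0:w, 1:z, 2:v, 3:w, 4:z
edges: (0,1,y); (0,2,y); (3,0,x); (4,1,y)
branch 1 (rule r1):
nodes: 3:w, 4:z
edges: (none)
branch 2 (rule r2):
nodes: 0:w, 2:v, 3:w, 5:u, 6:v
edges: (0,2,y); (3,0,x)


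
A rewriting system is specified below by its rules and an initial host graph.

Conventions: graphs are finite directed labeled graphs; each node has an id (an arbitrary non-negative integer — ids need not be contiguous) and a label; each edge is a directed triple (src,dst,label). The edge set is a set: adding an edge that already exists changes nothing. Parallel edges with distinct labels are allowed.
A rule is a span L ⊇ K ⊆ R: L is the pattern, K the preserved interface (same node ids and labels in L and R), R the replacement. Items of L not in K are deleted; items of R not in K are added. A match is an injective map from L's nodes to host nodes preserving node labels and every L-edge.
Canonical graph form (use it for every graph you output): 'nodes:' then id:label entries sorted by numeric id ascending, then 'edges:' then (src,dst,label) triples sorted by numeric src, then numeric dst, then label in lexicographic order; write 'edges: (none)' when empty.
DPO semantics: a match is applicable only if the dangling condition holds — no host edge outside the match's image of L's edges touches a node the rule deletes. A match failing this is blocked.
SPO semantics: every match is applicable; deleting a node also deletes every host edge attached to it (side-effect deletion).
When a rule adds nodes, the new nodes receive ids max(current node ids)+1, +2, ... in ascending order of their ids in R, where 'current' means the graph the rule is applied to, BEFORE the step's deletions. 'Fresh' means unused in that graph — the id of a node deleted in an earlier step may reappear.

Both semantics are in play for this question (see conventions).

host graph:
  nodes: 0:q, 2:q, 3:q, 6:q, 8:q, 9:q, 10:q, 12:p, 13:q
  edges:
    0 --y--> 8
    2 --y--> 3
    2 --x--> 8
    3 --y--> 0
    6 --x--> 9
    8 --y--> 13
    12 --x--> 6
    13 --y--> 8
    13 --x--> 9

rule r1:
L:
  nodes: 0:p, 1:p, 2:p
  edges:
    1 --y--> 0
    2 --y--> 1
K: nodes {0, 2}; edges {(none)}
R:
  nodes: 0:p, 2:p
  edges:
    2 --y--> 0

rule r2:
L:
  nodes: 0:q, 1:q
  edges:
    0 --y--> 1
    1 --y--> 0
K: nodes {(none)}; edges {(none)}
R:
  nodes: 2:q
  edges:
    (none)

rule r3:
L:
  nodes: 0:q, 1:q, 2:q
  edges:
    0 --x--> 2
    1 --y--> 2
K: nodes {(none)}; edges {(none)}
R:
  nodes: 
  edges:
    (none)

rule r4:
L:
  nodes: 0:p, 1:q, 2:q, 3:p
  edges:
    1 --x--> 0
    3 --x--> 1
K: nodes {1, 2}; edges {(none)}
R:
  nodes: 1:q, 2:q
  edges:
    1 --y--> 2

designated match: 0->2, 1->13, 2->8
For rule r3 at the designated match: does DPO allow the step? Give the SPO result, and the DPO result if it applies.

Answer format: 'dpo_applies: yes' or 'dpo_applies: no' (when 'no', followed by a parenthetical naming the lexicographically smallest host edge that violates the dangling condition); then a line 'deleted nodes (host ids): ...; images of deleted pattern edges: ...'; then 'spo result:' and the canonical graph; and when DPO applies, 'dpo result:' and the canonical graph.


dpo_applies: no
(the rule deletes node 8, which keeps host edge (0,8,y) outside the match image — the dangling condition fails, DPO blocks; SPO proceeds and side-deletes such edges)
deleted nodes (host ids): 2, 8, 13; images of deleted pattern edges: (2,8,x); (13,8,y)
spo result:
nodes: 0:q, 3:q, 6:q, 9:q, 10:q, 12:p
edges: (3,0,y); (6,9,x); (12,6,x)
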